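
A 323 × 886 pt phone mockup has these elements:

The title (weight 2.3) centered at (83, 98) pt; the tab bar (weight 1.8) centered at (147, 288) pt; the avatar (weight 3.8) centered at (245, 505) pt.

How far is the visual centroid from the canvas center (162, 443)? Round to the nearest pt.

Σw = 2.3 + 1.8 + 3.8 = 7.9.
x-moment: 2.3·83 + 1.8·147 + 3.8·245 = 1386.5; centroid 1386.5/7.9 ≈ 175.51.
y-moment: 2.3·98 + 1.8·288 + 3.8·505 = 2662.8; centroid 2662.8/7.9 ≈ 337.06.
Offset from (162, 443): Δx ≈ 13.51, Δy ≈ -105.94; distance = √(Δx² + Δy²) ≈ 106.79.

≈ 107 pt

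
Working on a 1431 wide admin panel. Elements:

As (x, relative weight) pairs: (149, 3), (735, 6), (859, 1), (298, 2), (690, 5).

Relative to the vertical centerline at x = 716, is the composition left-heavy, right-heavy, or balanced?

Total weight = 3 + 6 + 1 + 2 + 5 = 17.
x-moment: 3·149 + 6·735 + 1·859 + 2·298 + 5·690 = 9762; centroid 9762/17 ≈ 574.24.
574.2 vs midline 716 → left-heavy.

left-heavy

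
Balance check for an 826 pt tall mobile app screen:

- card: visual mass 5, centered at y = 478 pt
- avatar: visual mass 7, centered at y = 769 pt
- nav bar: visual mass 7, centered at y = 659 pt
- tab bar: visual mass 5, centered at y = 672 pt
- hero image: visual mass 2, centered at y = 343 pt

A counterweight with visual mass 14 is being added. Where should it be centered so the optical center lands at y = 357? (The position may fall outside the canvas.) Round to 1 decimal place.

With the counterweight, Σw becomes 5 + 7 + 7 + 5 + 2 + 14 = 40.
Along y: (16432 + 14·y) / 40 = 357 (existing moment 5·478 + 7·769 + 7·659 + 5·672 + 2·343 = 16432) ⇒ y = (14280 − 16432) / 14 ≈ -153.71.

y ≈ -153.7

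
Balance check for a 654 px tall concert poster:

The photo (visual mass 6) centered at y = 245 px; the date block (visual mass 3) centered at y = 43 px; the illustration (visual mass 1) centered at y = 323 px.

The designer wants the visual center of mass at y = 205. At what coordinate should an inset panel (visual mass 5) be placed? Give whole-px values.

y ≈ 231

New total weight: (6 + 3 + 1) + 5 = 15.
Along y: (1922 + 5·y) / 15 = 205 (existing moment 6·245 + 3·43 + 1·323 = 1922) ⇒ y = (3075 − 1922) / 5 ≈ 230.60.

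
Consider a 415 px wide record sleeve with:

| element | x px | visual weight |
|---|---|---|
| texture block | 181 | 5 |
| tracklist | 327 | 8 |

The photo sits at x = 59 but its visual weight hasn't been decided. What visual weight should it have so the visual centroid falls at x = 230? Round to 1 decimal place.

w ≈ 3.1

Fixed elements: Σw = 5 + 8 = 13, Σw·x = 5·181 + 8·327 = 3521.
Balance at x = 230 requires (3521 + w·59) / (13 + w) = 230.
Rearranging, w·(59 − 230) = 230·13 − 3521 = -531, so w ≈ -531/-171 = 3.11.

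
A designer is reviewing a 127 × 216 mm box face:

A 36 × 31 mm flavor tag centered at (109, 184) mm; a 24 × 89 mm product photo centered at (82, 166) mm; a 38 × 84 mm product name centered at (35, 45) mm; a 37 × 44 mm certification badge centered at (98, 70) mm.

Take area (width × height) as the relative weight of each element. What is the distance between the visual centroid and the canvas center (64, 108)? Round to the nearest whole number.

≈ 9 mm

Areas → weights: flavor tag 36·31 = 1116, product photo 24·89 = 2136, product name 38·84 = 3192, certification badge 37·44 = 1628; Σw = 8072.
x-moment: 1116·109 + 2136·82 + 3192·35 + 1628·98 = 568060; centroid 568060/8072 ≈ 70.37.
y-moment: 1116·184 + 2136·166 + 3192·45 + 1628·70 = 817520; centroid 817520/8072 ≈ 101.28.
Relative to (64, 108): Δ = (6.37, -6.72); |Δ| = √(6.37² + -6.72²) ≈ 9.26.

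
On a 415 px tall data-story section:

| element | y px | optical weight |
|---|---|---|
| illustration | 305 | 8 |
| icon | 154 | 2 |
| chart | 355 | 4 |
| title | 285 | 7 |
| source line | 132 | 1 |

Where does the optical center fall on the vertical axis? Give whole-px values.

y ≈ 286

Weights sum to 8 + 2 + 4 + 7 + 1 = 22.
y-moment: 8·305 + 2·154 + 4·355 + 7·285 + 1·132 = 6295; centroid 6295/22 ≈ 286.14.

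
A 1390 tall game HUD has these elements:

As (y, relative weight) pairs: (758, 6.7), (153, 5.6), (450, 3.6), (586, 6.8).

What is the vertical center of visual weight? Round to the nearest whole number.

y ≈ 508

Weights sum to 6.7 + 5.6 + 3.6 + 6.8 = 22.7.
y: (6.7·758 + 5.6·153 + 3.6·450 + 6.8·586) / 22.7 = 11540.2 / 22.7 ≈ 508.38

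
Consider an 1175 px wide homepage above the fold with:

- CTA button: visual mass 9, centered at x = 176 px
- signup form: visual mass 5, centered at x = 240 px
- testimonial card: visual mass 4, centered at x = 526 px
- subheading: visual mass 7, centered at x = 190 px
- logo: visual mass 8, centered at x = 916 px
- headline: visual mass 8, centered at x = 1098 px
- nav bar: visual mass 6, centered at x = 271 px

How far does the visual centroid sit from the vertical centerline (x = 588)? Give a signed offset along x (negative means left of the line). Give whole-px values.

≈ -78 px

Total weight = 9 + 5 + 4 + 7 + 8 + 8 + 6 = 47.
Σw·x = 9·176 + 5·240 + 4·526 + 7·190 + 8·916 + 8·1098 + 6·271 = 23956, so x̄ = 23956/47 ≈ 509.70.
Difference: 509.70 − 588 ≈ -78.30.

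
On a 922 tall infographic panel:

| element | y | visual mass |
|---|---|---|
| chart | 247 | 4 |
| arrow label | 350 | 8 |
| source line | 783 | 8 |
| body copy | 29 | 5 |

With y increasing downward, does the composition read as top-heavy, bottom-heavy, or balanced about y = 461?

top-heavy

Total weight = 4 + 8 + 8 + 5 = 25.
Σw·y = 4·247 + 8·350 + 8·783 + 5·29 = 10197, so ȳ = 10197/25 ≈ 407.88.
Since 407.9 is above (smaller y than) 461, the composition reads top-heavy.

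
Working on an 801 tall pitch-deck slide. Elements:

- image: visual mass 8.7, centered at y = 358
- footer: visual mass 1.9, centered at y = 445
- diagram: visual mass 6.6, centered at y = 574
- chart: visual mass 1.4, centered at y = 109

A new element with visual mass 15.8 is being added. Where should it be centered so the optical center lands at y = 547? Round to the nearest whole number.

New total weight: (8.7 + 1.9 + 6.6 + 1.4) + 15.8 = 34.4.
y: need Σw·y = 34.4·547 = 18816.8. Existing = 8.7·358 + 1.9·445 + 6.6·574 + 1.4·109 = 7901.1. Remainder 10915.7 / 15.8 ≈ 690.87.

y ≈ 691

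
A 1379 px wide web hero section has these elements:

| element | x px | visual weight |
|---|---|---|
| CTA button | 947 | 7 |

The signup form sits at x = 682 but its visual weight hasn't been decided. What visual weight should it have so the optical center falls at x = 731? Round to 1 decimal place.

Known: weight 7 with moment 7·947 = 6629.
For the centroid to hit 731: (6629 + w·682) / (7 + w) = 731.
Rearranging, w·(682 − 731) = 731·7 − 6629 = -1512, so w ≈ -1512/-49 = 30.86.

w ≈ 30.9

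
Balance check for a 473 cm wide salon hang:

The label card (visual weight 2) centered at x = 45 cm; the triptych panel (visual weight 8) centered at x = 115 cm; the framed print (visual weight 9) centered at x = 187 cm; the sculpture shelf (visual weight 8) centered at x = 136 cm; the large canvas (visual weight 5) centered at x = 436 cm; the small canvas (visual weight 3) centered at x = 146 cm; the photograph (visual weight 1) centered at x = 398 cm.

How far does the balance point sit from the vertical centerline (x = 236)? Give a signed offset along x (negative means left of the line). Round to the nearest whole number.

Σw = 2 + 8 + 9 + 8 + 5 + 3 + 1 = 36.
x: moment 6797 / weight 36 ≈ 188.81
Offset from x = 236: 188.81 − 236 ≈ -47.19.

≈ -47 cm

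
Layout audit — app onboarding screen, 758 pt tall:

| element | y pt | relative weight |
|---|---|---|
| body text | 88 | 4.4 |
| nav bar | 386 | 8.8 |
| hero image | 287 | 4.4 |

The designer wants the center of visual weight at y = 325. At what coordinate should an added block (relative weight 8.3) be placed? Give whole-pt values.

With the added block, Σw becomes 4.4 + 8.8 + 4.4 + 8.3 = 25.9.
Along y: (5046.8 + 8.3·y) / 25.9 = 325 (existing moment 4.4·88 + 8.8·386 + 4.4·287 = 5046.8) ⇒ y = (8417.5 − 5046.8) / 8.3 ≈ 406.11.

y ≈ 406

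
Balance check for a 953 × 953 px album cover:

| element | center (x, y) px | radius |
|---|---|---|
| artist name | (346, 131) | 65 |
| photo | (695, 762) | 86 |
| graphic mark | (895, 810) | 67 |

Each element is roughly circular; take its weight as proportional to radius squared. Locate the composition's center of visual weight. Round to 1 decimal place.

(659.2, 609.9)

r² weights: artist name 65² = 4225, photo 86² = 7396, graphic mark 67² = 4489. Total = 16110.
x: (4225·346 + 7396·695 + 4489·895) / 16110 = 10619725 / 16110 ≈ 659.20
y: (4225·131 + 7396·762 + 4489·810) / 16110 = 9825317 / 16110 ≈ 609.89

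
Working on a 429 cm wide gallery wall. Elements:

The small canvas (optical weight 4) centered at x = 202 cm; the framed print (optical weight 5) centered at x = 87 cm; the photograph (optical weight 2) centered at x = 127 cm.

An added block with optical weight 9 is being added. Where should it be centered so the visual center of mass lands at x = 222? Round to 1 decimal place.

x ≈ 327.0

With the added block, Σw becomes 4 + 5 + 2 + 9 = 20.
Along x: (1497 + 9·x) / 20 = 222 (existing moment 4·202 + 5·87 + 2·127 = 1497) ⇒ x = (4440 − 1497) / 9 ≈ 327.00.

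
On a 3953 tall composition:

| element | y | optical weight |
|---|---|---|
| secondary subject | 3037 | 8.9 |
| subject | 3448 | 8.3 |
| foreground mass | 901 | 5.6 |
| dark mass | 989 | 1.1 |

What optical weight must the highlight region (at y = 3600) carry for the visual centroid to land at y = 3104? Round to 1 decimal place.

w ≈ 25.0

Fixed elements: Σw = 8.9 + 8.3 + 5.6 + 1.1 = 23.9, Σw·y = 8.9·3037 + 8.3·3448 + 5.6·901 + 1.1·989 = 61781.2.
For the centroid to hit 3104: (61781.2 + w·3600) / (23.9 + w) = 3104.
Rearranging, w·(3600 − 3104) = 3104·23.9 − 61781.2 = 12404.4, so w ≈ 12404.4/496 = 25.01.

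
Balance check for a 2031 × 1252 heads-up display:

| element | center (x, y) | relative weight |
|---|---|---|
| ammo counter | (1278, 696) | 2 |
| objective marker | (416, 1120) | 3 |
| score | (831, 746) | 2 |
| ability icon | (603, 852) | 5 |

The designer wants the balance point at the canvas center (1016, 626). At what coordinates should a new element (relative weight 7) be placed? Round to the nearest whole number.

With the new element, Σw becomes 2 + 3 + 2 + 5 + 7 = 19.
x: need Σw·x = 19·1016 = 19304. Existing = 2·1278 + 3·416 + 2·831 + 5·603 = 8481. Remainder 10823 / 7 ≈ 1546.14.
y: need Σw·y = 19·626 = 11894. Existing = 2·696 + 3·1120 + 2·746 + 5·852 = 10504. Remainder 1390 / 7 ≈ 198.57.

(1546, 199)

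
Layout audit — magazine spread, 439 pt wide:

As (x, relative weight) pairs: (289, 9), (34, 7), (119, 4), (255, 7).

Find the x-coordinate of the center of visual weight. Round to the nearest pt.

Σw = 9 + 7 + 4 + 7 = 27.
x-moment: 9·289 + 7·34 + 4·119 + 7·255 = 5100; centroid 5100/27 ≈ 188.89.

x ≈ 189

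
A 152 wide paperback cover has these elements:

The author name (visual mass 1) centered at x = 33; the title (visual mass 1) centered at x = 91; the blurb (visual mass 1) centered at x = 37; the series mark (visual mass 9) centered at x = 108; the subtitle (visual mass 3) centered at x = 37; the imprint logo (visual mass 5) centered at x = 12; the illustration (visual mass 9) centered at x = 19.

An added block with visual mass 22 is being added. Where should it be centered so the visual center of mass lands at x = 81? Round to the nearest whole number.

After adding the added block, total weight = 1 + 1 + 1 + 9 + 3 + 5 + 9 + 22 = 51.
Along x: (1475 + 22·x) / 51 = 81 (existing moment 1·33 + 1·91 + 1·37 + 9·108 + 3·37 + 5·12 + 9·19 = 1475) ⇒ x = (4131 − 1475) / 22 ≈ 120.73.

x ≈ 121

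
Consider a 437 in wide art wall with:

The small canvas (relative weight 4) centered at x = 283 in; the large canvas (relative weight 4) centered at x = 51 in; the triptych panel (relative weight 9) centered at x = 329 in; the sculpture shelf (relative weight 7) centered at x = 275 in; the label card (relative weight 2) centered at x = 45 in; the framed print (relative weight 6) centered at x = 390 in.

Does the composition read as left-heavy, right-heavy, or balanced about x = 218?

Σw = 4 + 4 + 9 + 7 + 2 + 6 = 32.
x: moment 8652 / weight 32 ≈ 270.38
Since 270.4 is right of 218, the composition reads right-heavy.

right-heavy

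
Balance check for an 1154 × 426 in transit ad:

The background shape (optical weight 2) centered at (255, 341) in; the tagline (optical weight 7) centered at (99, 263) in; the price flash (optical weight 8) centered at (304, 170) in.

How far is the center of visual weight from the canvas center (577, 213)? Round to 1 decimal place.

Total weight = 2 + 7 + 8 = 17.
Σw·x = 2·255 + 7·99 + 8·304 = 3635, so x̄ = 3635/17 ≈ 213.82.
Σw·y = 2·341 + 7·263 + 8·170 = 3883, so ȳ = 3883/17 ≈ 228.41.
Offset from (577, 213): Δx ≈ -363.18, Δy ≈ 15.41; distance = √(Δx² + Δy²) ≈ 363.50.

≈ 363.5 in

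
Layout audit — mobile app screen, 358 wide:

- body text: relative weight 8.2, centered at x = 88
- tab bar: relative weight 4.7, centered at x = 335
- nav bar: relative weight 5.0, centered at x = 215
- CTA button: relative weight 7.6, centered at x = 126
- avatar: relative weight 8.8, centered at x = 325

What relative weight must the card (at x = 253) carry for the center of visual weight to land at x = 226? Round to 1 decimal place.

Existing Σw = 34.3 (8.2 + 4.7 + 5.0 + 7.6 + 8.8); existing moment 8.2·88 + 4.7·335 + 5.0·215 + 7.6·126 + 8.8·325 = 7188.7.
For the centroid to hit 226: (7188.7 + w·253) / (34.3 + w) = 226.
Solving: w = (226·34.3 − 7188.7) / (253 − 226) = 563.1 / 27 ≈ 20.86.

w ≈ 20.9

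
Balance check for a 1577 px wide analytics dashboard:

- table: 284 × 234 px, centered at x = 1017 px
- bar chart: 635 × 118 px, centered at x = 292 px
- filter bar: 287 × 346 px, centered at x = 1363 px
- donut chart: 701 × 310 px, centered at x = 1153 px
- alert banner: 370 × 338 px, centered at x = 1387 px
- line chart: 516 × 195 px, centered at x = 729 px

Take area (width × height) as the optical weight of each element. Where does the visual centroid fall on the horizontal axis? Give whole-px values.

Taking area as weight: table 284·234 = 66456, bar chart 635·118 = 74930, filter bar 287·346 = 99302, donut chart 701·310 = 217310, alert banner 370·338 = 125060, line chart 516·195 = 100620. Sum 683678.
Σw·x = 722182568; x̄ = 722182568/683678 ≈ 1056.32.

x ≈ 1056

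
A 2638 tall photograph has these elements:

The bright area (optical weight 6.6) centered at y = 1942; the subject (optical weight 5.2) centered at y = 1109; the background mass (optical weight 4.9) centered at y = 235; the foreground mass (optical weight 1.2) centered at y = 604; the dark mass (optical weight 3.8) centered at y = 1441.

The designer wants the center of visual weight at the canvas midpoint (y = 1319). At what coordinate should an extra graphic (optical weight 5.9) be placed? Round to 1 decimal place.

y ≈ 1774.3

After adding the extra graphic, total weight = 6.6 + 5.2 + 4.9 + 1.2 + 3.8 + 5.9 = 27.6.
Along y: (25936.1 + 5.9·y) / 27.6 = 1319 (existing moment 6.6·1942 + 5.2·1109 + 4.9·235 + 1.2·604 + 3.8·1441 = 25936.1) ⇒ y = (36404.4 − 25936.1) / 5.9 ≈ 1774.29.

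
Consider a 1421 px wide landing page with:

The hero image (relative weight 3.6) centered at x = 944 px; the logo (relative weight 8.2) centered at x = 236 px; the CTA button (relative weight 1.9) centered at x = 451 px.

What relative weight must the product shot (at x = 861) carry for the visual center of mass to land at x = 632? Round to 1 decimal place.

w ≈ 10.8

Fixed elements: Σw = 3.6 + 8.2 + 1.9 = 13.7, Σw·x = 3.6·944 + 8.2·236 + 1.9·451 = 6190.5.
Balance at x = 632 requires (6190.5 + w·861) / (13.7 + w) = 632.
Rearranging, w·(861 − 632) = 632·13.7 − 6190.5 = 2467.9, so w ≈ 2467.9/229 = 10.78.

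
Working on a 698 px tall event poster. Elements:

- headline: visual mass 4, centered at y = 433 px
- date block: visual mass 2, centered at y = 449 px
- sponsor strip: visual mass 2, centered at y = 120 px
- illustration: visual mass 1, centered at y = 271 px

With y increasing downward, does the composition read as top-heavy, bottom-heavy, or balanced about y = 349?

balanced

Total weight = 4 + 2 + 2 + 1 = 9.
y-moment: 4·433 + 2·449 + 2·120 + 1·271 = 3141; centroid 3141/9 ≈ 349.00.
That equals the midline 349 — balanced.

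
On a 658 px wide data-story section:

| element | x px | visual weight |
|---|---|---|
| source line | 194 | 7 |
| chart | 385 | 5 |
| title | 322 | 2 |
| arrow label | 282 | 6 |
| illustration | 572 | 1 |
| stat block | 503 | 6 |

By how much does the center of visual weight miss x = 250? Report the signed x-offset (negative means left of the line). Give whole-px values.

≈ 91 px

Σw = 7 + 5 + 2 + 6 + 1 + 6 = 27.
Σw·x = 9209; x̄ = 9209/27 ≈ 341.07.
Difference: 341.07 − 250 ≈ 91.07.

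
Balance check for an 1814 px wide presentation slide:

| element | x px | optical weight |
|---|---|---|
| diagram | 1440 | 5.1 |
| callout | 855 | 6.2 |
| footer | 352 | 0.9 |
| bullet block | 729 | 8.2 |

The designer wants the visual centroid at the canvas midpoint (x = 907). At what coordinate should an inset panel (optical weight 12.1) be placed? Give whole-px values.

x ≈ 871

New total weight: (5.1 + 6.2 + 0.9 + 8.2) + 12.1 = 32.5.
x: need Σw·x = 32.5·907 = 29477.5. Existing = 5.1·1440 + 6.2·855 + 0.9·352 + 8.2·729 = 18939.6. Remainder 10537.9 / 12.1 ≈ 870.90.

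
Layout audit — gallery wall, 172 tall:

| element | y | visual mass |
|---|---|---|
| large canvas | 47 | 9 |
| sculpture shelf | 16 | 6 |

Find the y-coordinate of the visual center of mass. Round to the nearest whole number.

y ≈ 35

Σw = 9 + 6 = 15.
Σw·y = 9·47 + 6·16 = 519, so ȳ = 519/15 ≈ 34.60.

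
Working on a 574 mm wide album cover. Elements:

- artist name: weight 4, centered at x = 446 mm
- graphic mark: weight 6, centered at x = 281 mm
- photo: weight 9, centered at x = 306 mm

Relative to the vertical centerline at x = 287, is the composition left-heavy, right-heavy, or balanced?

Weights sum to 4 + 6 + 9 = 19.
x: (4·446 + 6·281 + 9·306) / 19 = 6224 / 19 ≈ 327.58
327.6 lies right of the midline 287, so the layout is right-heavy.

right-heavy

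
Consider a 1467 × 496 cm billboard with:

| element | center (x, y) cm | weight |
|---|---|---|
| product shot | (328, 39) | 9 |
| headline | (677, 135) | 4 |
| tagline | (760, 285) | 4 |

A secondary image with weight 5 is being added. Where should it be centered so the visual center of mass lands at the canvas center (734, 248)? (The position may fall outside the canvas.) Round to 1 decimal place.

(1489.6, 685.0)

New total weight: (9 + 4 + 4) + 5 = 22.
x: need Σw·x = 22·734 = 16148. Existing = 9·328 + 4·677 + 4·760 = 8700. Remainder 7448 / 5 ≈ 1489.60.
y: need Σw·y = 22·248 = 5456. Existing = 9·39 + 4·135 + 4·285 = 2031. Remainder 3425 / 5 ≈ 685.00.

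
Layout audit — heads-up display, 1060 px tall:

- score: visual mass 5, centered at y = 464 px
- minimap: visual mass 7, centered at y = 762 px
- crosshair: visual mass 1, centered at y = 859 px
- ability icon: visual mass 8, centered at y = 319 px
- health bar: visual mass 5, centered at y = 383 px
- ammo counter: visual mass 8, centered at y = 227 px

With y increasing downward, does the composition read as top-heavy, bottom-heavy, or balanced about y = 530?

Total weight = 5 + 7 + 1 + 8 + 5 + 8 = 34.
Σw·y = 14796; ȳ = 14796/34 ≈ 435.18.
435.2 vs midline 530 → top-heavy.

top-heavy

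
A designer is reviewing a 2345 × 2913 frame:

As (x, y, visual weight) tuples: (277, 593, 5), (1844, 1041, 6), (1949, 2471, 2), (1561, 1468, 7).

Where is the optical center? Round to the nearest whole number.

(1364, 1221)

Σw = 5 + 6 + 2 + 7 = 20.
Σw·x = 5·277 + 6·1844 + 2·1949 + 7·1561 = 27274, so x̄ = 27274/20 ≈ 1363.70.
Σw·y = 5·593 + 6·1041 + 2·2471 + 7·1468 = 24429, so ȳ = 24429/20 ≈ 1221.45.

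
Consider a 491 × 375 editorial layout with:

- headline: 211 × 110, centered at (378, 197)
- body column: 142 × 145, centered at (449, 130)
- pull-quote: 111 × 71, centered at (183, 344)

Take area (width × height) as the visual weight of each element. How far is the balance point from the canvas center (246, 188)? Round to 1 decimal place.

≈ 130.6

Taking area as weight: headline 211·110 = 23210, body column 142·145 = 20590, pull-quote 111·71 = 7881. Sum 51681.
x: (23210·378 + 20590·449 + 7881·183) / 51681 = 19460513 / 51681 ≈ 376.55
y: (23210·197 + 20590·130 + 7881·344) / 51681 = 9960134 / 51681 ≈ 192.72
From (246, 188): dx = 130.55, dy = 4.72, so the distance is √(dx²+dy²) ≈ 130.64.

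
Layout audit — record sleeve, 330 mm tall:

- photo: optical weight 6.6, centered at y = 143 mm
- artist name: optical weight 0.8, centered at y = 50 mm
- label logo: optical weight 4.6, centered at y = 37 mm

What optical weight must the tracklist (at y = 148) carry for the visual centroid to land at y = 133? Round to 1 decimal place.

w ≈ 29.5

Fixed elements: Σw = 6.6 + 0.8 + 4.6 = 12.0, Σw·y = 6.6·143 + 0.8·50 + 4.6·37 = 1154.0.
Set Σw·y/Σw = 133: (1154.0 + 148w) = 133·(12.0 + w).
Solving: w = (133·12.0 − 1154.0) / (148 − 133) = 442.0 / 15 ≈ 29.47.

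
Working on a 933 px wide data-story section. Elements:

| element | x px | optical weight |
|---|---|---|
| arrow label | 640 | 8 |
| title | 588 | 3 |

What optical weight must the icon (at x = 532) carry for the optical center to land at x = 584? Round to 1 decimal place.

Fixed elements: Σw = 8 + 3 = 11, Σw·x = 8·640 + 3·588 = 6884.
For the centroid to hit 584: (6884 + w·532) / (11 + w) = 584.
So w = (584·11 − 6884)/(532 − 584) = -460/-52 ≈ 8.85.

w ≈ 8.8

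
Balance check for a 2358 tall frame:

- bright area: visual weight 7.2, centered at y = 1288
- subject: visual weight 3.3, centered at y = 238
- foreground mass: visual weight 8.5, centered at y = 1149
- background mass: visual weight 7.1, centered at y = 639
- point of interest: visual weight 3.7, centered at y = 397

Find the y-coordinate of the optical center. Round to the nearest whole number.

Σw = 7.2 + 3.3 + 8.5 + 7.1 + 3.7 = 29.8.
y: (7.2·1288 + 3.3·238 + 8.5·1149 + 7.1·639 + 3.7·397) / 29.8 = 25831.3 / 29.8 ≈ 866.82

y ≈ 867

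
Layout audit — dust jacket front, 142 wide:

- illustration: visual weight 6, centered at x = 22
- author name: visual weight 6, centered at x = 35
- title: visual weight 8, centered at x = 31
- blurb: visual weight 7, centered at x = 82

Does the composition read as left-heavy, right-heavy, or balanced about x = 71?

left-heavy

Σw = 6 + 6 + 8 + 7 = 27.
x: (6·22 + 6·35 + 8·31 + 7·82) / 27 = 1164 / 27 ≈ 43.11
43.1 vs midline 71 → left-heavy.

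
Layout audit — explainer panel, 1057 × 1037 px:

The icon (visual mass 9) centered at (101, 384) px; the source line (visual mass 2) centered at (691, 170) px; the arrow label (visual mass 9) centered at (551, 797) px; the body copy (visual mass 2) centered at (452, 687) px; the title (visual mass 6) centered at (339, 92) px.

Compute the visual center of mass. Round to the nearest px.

(364, 461)

Σw = 9 + 2 + 9 + 2 + 6 = 28.
x-moment: 9·101 + 2·691 + 9·551 + 2·452 + 6·339 = 10188; centroid 10188/28 ≈ 363.86.
y-moment: 9·384 + 2·170 + 9·797 + 2·687 + 6·92 = 12895; centroid 12895/28 ≈ 460.54.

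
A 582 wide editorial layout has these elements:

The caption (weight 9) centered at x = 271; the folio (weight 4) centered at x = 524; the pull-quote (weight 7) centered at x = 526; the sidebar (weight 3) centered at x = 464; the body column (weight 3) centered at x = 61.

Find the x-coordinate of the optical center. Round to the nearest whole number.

x ≈ 377

Σw = 9 + 4 + 7 + 3 + 3 = 26.
x: (9·271 + 4·524 + 7·526 + 3·464 + 3·61) / 26 = 9792 / 26 ≈ 376.62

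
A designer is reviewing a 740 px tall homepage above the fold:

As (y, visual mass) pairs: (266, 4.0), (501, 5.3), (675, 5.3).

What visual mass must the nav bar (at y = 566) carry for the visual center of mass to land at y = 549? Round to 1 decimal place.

w ≈ 42.3

Fixed elements: Σw = 4.0 + 5.3 + 5.3 = 14.6, Σw·y = 4.0·266 + 5.3·501 + 5.3·675 = 7296.8.
For the centroid to hit 549: (7296.8 + w·566) / (14.6 + w) = 549.
Solving: w = (549·14.6 − 7296.8) / (566 − 549) = 718.6 / 17 ≈ 42.27.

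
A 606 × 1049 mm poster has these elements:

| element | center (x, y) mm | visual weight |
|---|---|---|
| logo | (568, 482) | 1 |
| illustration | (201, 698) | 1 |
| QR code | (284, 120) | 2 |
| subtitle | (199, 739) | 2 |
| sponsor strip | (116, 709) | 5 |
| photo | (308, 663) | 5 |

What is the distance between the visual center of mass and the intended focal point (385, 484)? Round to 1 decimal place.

≈ 191.3 mm

Weights sum to 1 + 1 + 2 + 2 + 5 + 5 = 16.
Σw·x = 3855; x̄ = 3855/16 ≈ 240.94.
Σw·y = 9758; ȳ = 9758/16 ≈ 609.88.
Relative to (385, 484): Δ = (-144.06, 125.88); |Δ| = √(-144.06² + 125.88²) ≈ 191.31.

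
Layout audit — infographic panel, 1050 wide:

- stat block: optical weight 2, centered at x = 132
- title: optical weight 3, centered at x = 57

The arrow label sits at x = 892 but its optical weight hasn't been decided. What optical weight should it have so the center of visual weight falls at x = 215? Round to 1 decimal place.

Fixed elements: Σw = 2 + 3 = 5, Σw·x = 2·132 + 3·57 = 435.
Balance at x = 215 requires (435 + w·892) / (5 + w) = 215.
Rearranging, w·(892 − 215) = 215·5 − 435 = 640, so w ≈ 640/677 = 0.95.

w ≈ 0.9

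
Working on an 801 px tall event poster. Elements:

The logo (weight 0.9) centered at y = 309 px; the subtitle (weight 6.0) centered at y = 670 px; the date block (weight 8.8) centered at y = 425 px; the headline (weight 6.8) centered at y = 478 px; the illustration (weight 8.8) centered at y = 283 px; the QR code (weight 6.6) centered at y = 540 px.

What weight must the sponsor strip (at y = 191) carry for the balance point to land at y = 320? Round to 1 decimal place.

Known weights sum to 0.9 + 6.0 + 8.8 + 6.8 + 8.8 + 6.6 = 37.9; their moment is 0.9·309 + 6.0·670 + 8.8·425 + 6.8·478 + 8.8·283 + 6.6·540 = 17342.9.
Set Σw·y/Σw = 320: (17342.9 + 191w) = 320·(37.9 + w).
Rearranging, w·(191 − 320) = 320·37.9 − 17342.9 = -5214.9, so w ≈ -5214.9/-129 = 40.43.

w ≈ 40.4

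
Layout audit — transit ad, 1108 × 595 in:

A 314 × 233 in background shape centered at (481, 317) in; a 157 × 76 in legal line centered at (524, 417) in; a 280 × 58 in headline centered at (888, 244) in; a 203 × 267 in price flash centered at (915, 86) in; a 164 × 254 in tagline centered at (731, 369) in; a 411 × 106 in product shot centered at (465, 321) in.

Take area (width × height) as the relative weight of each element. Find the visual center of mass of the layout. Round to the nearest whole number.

Taking area as weight: background shape 314·233 = 73162, legal line 157·76 = 11932, headline 280·58 = 16240, price flash 203·267 = 54201, tagline 164·254 = 41656, product shot 411·106 = 43566. Sum 240757.
x-moment: 73162·481 + 11932·524 + 16240·888 + 54201·915 + 41656·731 + 43566·465 = 156167051; centroid 156167051/240757 ≈ 648.65.
y-moment: 73162·317 + 11932·417 + 16240·244 + 54201·86 + 41656·369 + 43566·321 = 66147594; centroid 66147594/240757 ≈ 274.75.

(649, 275)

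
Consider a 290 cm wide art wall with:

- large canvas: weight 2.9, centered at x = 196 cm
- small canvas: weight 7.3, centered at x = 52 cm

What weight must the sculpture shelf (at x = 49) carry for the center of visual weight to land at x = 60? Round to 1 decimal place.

Fixed elements: Σw = 2.9 + 7.3 = 10.2, Σw·x = 2.9·196 + 7.3·52 = 948.0.
For the centroid to hit 60: (948.0 + w·49) / (10.2 + w) = 60.
Solving: w = (60·10.2 − 948.0) / (49 − 60) = -336.0 / -11 ≈ 30.55.

w ≈ 30.5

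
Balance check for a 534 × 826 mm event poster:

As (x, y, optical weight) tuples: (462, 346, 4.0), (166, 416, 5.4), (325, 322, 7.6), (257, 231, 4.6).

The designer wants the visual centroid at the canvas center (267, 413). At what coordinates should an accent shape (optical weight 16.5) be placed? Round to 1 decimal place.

(228.9, 520.9)

New total weight: (4.0 + 5.4 + 7.6 + 4.6) + 16.5 = 38.1.
x: target moment 38.1×267 = 10172.7; current 4.0·462 + 5.4·166 + 7.6·325 + 4.6·257 = 6396.6; the accent shape supplies 3776.1, so x = 3776.1/16.5 ≈ 228.85.
y: target moment 38.1×413 = 15735.3; current 4.0·346 + 5.4·416 + 7.6·322 + 4.6·231 = 7140.2; the accent shape supplies 8595.1, so y = 8595.1/16.5 ≈ 520.92.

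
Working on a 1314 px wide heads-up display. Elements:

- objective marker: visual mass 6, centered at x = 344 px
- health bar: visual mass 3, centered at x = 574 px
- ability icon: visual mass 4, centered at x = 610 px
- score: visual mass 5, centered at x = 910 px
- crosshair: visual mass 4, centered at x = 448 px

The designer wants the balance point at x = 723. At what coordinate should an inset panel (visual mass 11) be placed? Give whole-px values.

x ≈ 1026

New total weight: (6 + 3 + 4 + 5 + 4) + 11 = 33.
x: need Σw·x = 33·723 = 23859. Existing = 6·344 + 3·574 + 4·610 + 5·910 + 4·448 = 12568. Remainder 11291 / 11 ≈ 1026.45.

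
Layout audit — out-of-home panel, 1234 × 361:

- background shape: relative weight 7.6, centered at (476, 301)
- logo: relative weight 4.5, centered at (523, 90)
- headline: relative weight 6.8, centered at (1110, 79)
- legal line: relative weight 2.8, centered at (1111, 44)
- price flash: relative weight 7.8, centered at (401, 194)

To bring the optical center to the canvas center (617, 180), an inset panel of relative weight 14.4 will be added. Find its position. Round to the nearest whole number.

With the inset panel, Σw becomes 7.6 + 4.5 + 6.8 + 2.8 + 7.8 + 14.4 = 43.9.
x: target moment 43.9×617 = 27086.3; current 7.6·476 + 4.5·523 + 6.8·1110 + 2.8·1111 + 7.8·401 = 19757.7; the inset panel supplies 7328.6, so x = 7328.6/14.4 ≈ 508.93.
y: target moment 43.9×180 = 7902.0; current 7.6·301 + 4.5·90 + 6.8·79 + 2.8·44 + 7.8·194 = 4866.2; the inset panel supplies 3035.8, so y = 3035.8/14.4 ≈ 210.82.

(509, 211)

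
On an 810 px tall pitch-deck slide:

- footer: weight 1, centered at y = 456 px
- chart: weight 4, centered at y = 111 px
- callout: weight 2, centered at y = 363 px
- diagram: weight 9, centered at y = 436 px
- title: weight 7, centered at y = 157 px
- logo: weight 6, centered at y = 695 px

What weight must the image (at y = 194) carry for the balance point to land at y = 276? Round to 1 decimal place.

Fixed elements: Σw = 1 + 4 + 2 + 9 + 7 + 6 = 29, Σw·y = 1·456 + 4·111 + 2·363 + 9·436 + 7·157 + 6·695 = 10819.
Balance at y = 276 requires (10819 + w·194) / (29 + w) = 276.
So w = (276·29 − 10819)/(194 − 276) = -2815/-82 ≈ 34.33.

w ≈ 34.3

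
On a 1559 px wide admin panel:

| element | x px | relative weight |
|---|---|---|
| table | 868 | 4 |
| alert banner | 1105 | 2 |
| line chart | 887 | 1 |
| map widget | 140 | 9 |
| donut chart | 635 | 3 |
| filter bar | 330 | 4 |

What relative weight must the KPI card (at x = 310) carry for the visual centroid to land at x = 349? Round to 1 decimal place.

Fixed elements: Σw = 4 + 2 + 1 + 9 + 3 + 4 = 23, Σw·x = 4·868 + 2·1105 + 1·887 + 9·140 + 3·635 + 4·330 = 11054.
Set Σw·x/Σw = 349: (11054 + 310w) = 349·(23 + w).
Solving: w = (349·23 − 11054) / (310 − 349) = -3027 / -39 ≈ 77.62.

w ≈ 77.6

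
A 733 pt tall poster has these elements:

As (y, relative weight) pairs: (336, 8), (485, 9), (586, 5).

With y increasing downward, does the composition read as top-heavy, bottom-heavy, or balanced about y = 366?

bottom-heavy

Total weight = 8 + 9 + 5 = 22.
Σw·y = 8·336 + 9·485 + 5·586 = 9983, so ȳ = 9983/22 ≈ 453.77.
453.8 vs midline 366 → bottom-heavy.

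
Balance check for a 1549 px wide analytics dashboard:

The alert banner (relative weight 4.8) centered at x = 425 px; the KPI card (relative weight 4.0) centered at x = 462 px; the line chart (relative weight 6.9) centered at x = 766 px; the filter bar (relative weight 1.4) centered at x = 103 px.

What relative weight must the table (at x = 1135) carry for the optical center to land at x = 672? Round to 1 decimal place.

w ≈ 4.7

Known weights sum to 4.8 + 4.0 + 6.9 + 1.4 = 17.1; their moment is 4.8·425 + 4.0·462 + 6.9·766 + 1.4·103 = 9317.6.
Balance at x = 672 requires (9317.6 + w·1135) / (17.1 + w) = 672.
Rearranging, w·(1135 − 672) = 672·17.1 − 9317.6 = 2173.6, so w ≈ 2173.6/463 = 4.69.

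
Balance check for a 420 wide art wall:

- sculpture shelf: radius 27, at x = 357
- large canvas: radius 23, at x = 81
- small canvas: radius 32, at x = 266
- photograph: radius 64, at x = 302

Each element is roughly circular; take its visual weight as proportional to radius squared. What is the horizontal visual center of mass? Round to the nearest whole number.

r² weights: sculpture shelf 27² = 729, large canvas 23² = 529, small canvas 32² = 1024, photograph 64² = 4096. Total = 6378.
Σw·x = 729·357 + 529·81 + 1024·266 + 4096·302 = 1812478, so x̄ = 1812478/6378 ≈ 284.18.

x ≈ 284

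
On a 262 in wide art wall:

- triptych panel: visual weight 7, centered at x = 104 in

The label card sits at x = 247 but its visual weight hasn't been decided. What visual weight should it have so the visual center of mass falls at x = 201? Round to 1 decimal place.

The single fixed element contributes weight 7, moment 7·104 = 728.
Set Σw·x/Σw = 201: (728 + 247w) = 201·(7 + w).
So w = (201·7 − 728)/(247 − 201) = 679/46 ≈ 14.76.

w ≈ 14.8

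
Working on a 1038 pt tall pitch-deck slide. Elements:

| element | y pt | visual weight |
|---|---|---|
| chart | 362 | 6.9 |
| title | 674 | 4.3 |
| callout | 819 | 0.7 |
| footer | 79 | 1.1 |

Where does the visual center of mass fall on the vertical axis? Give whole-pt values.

y ≈ 466

Total weight = 6.9 + 4.3 + 0.7 + 1.1 = 13.0.
y: (6.9·362 + 4.3·674 + 0.7·819 + 1.1·79) / 13.0 = 6056.2 / 13.0 ≈ 465.86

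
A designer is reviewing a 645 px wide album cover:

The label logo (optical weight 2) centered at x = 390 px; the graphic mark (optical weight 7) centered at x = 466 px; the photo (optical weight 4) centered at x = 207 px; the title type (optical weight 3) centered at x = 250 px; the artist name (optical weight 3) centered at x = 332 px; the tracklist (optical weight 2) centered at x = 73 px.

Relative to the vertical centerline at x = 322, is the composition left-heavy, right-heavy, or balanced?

Σw = 2 + 7 + 4 + 3 + 3 + 2 = 21.
Σw·x = 6762; x̄ = 6762/21 ≈ 322.00.
That equals the midline 322 — balanced.

balanced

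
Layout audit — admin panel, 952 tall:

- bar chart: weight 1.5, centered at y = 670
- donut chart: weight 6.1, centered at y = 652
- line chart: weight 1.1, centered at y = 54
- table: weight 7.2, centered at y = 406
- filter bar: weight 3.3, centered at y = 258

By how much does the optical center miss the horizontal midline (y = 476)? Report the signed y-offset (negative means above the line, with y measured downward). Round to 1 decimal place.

Weights sum to 1.5 + 6.1 + 1.1 + 7.2 + 3.3 = 19.2.
Σw·y = 1.5·670 + 6.1·652 + 1.1·54 + 7.2·406 + 3.3·258 = 8816.2, so ȳ = 8816.2/19.2 ≈ 459.18.
Difference: 459.18 − 476 ≈ -16.82.

≈ -16.8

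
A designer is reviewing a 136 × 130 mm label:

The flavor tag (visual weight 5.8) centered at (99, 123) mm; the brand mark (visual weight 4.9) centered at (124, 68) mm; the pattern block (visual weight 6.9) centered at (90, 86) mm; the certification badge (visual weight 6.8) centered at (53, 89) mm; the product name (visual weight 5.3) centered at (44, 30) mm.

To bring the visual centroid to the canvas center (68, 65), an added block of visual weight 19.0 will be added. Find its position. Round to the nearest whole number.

With the added block, Σw becomes 5.8 + 4.9 + 6.9 + 6.8 + 5.3 + 19.0 = 48.7.
x: target moment 48.7×68 = 3311.6; current 5.8·99 + 4.9·124 + 6.9·90 + 6.8·53 + 5.3·44 = 2396.4; the added block supplies 915.2, so x = 915.2/19.0 ≈ 48.17.
y: target moment 48.7×65 = 3165.5; current 5.8·123 + 4.9·68 + 6.9·86 + 6.8·89 + 5.3·30 = 2404.2; the added block supplies 761.3, so y = 761.3/19.0 ≈ 40.07.

(48, 40)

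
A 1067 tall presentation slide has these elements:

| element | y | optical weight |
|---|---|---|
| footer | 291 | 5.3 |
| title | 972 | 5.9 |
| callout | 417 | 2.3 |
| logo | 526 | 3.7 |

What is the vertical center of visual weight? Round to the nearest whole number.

y ≈ 592

Weights sum to 5.3 + 5.9 + 2.3 + 3.7 = 17.2.
y: (5.3·291 + 5.9·972 + 2.3·417 + 3.7·526) / 17.2 = 10182.4 / 17.2 ≈ 592.00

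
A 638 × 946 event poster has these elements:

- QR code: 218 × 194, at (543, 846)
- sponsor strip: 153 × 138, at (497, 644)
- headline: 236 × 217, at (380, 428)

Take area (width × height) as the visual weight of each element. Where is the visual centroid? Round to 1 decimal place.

(461.7, 622.0)

Areas → weights: QR code 218·194 = 42292, sponsor strip 153·138 = 21114, headline 236·217 = 51212; Σw = 114618.
Σw·x = 42292·543 + 21114·497 + 51212·380 = 52918774, so x̄ = 52918774/114618 ≈ 461.70.
Σw·y = 42292·846 + 21114·644 + 51212·428 = 71295184, so ȳ = 71295184/114618 ≈ 622.02.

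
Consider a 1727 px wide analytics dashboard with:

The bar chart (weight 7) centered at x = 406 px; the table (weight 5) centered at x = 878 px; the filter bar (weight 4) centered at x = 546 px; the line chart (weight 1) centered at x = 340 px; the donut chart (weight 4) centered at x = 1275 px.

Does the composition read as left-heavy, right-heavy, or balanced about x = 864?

left-heavy

Total weight = 7 + 5 + 4 + 1 + 4 = 21.
x-moment: 7·406 + 5·878 + 4·546 + 1·340 + 4·1275 = 14856; centroid 14856/21 ≈ 707.43.
707.4 lies left of the midline 864, so the layout is left-heavy.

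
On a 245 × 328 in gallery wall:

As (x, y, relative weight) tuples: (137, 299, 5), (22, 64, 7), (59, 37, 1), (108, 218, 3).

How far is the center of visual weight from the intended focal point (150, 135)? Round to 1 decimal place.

Σw = 5 + 7 + 1 + 3 = 16.
x-moment: 5·137 + 7·22 + 1·59 + 3·108 = 1222; centroid 1222/16 ≈ 76.38.
y-moment: 5·299 + 7·64 + 1·37 + 3·218 = 2634; centroid 2634/16 ≈ 164.62.
Offset from (150, 135): Δx ≈ -73.62, Δy ≈ 29.62; distance = √(Δx² + Δy²) ≈ 79.36.

≈ 79.4 in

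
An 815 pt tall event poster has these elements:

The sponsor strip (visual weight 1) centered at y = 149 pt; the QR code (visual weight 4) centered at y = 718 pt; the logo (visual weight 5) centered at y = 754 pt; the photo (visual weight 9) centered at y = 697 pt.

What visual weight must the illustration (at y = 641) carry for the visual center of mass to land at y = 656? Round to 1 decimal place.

Fixed elements: Σw = 1 + 4 + 5 + 9 = 19, Σw·y = 1·149 + 4·718 + 5·754 + 9·697 = 13064.
Set Σw·y/Σw = 656: (13064 + 641w) = 656·(19 + w).
Solving: w = (656·19 − 13064) / (641 − 656) = -600 / -15 ≈ 40.00.

w ≈ 40.0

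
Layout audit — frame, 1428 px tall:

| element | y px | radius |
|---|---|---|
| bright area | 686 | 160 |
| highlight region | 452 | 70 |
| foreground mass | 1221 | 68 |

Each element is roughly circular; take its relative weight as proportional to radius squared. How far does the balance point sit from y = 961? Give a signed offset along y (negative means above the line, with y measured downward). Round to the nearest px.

≈ -237 px

r² weights: bright area 160² = 25600, highlight region 70² = 4900, foreground mass 68² = 4624. Total = 35124.
y-moment: 25600·686 + 4900·452 + 4624·1221 = 25422304; centroid 25422304/35124 ≈ 723.79.
Difference: 723.79 − 961 ≈ -237.21.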